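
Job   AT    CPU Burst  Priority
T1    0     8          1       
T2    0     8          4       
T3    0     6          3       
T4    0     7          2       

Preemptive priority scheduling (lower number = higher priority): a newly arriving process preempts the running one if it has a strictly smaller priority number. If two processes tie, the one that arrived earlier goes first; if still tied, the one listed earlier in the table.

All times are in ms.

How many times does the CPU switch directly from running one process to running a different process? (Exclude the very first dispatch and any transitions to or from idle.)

Gantt: | T1 0-8 | T4 8-15 | T3 15-21 | T2 21-29 |
Completion: T1=8  T2=29  T3=21  T4=15

3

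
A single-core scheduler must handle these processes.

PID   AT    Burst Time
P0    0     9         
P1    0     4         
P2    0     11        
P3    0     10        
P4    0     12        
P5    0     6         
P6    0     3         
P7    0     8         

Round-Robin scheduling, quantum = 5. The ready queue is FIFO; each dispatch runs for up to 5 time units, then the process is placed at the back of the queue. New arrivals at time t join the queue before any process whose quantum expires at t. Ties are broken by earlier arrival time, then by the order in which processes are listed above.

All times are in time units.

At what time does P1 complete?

9

Gantt: | P0 0-5 | P1 5-9 | P2 9-14 | P3 14-19 | P4 19-24 | P5 24-29 | P6 29-32 | P7 32-37 | P0 37-41 | P2 41-46 | P3 46-51 | P4 51-56 | P5 56-57 | P7 57-60 | P2 60-61 | P4 61-63 |
Completion: P0=41  P1=9  P2=61  P3=51  P4=63  P5=57  P6=32  P7=60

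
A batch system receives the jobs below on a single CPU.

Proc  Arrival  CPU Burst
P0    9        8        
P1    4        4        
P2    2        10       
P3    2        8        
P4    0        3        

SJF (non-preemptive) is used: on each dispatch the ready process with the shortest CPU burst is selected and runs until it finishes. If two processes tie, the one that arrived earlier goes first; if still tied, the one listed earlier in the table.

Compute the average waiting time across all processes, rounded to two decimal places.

7.00

Timeline: | P4 0-3 | P3 3-11 | P1 11-15 | P0 15-23 | P2 23-33 |
Completion: P0=23  P1=15  P2=33  P3=11  P4=3
Waiting times: P0=6, P1=7, P2=21, P3=1, P4=0
Average waiting = (6+7+21+1+0) / 5 = 35/5 = 7.00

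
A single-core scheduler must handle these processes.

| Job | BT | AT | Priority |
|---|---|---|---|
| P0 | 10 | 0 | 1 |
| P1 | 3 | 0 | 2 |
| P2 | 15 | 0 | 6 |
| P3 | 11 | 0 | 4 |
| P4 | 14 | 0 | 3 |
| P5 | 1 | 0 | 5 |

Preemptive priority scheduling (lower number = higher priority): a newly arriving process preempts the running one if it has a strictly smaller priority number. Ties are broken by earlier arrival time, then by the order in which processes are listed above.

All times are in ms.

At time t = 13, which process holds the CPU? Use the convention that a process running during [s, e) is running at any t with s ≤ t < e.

Gantt: | P0 0-10 | P1 10-13 | P4 13-27 | P3 27-38 | P5 38-39 | P2 39-54 |
Completion: P0=10  P1=13  P2=54  P3=38  P4=27  P5=39
Turnaround (C−A): P0=10  P1=13  P2=54  P3=38  P4=27  P5=39

P4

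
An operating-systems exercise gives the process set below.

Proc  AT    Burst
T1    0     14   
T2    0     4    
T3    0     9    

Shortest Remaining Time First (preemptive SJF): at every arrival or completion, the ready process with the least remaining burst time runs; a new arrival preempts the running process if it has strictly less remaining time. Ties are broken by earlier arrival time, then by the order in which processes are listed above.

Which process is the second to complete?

T3

Gantt: | T2 0-4 | T3 4-13 | T1 13-27 |
Completion: T1=27  T2=4  T3=13
Turnaround (C−A): T1=27  T2=4  T3=13
Finish order: T2 → T3 → T1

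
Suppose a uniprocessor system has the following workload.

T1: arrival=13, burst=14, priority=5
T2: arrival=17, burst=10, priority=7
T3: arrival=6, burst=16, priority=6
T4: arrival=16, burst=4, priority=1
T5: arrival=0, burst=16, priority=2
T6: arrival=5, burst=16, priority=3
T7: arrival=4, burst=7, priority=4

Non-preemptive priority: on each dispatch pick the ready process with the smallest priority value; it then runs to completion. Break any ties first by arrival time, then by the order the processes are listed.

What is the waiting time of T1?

Gantt: | T5 0-16 | T4 16-20 | T6 20-36 | T7 36-43 | T1 43-57 | T3 57-73 | T2 73-83 |
Completion: T1=57  T2=83  T3=73  T4=20  T5=16  T6=36  T7=43
Turnaround (C−A): T1=44  T2=66  T3=67  T4=4  T5=16  T6=31  T7=39
Waiting(T1) = turnaround − burst = 44 − 14 = 30

30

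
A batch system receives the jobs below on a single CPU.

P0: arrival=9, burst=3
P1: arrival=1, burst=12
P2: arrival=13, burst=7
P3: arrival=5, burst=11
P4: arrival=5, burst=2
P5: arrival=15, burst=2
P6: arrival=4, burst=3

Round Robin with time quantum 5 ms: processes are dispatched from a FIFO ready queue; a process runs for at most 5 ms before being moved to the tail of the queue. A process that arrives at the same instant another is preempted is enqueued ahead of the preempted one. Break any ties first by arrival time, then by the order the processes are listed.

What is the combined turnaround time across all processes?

152

Schedule: | idle 0-1 | P1 1-6 | P6 6-9 | P3 9-14 | P4 14-16 | P1 16-21 | P0 21-24 | P2 24-29 | P3 29-34 | P5 34-36 | P1 36-38 | P2 38-40 | P3 40-41 |
Completion: P0=24  P1=38  P2=40  P3=41  P4=16  P5=36  P6=9
Turnaround = completion − arrival: P0=15, P1=37, P2=27, P3=36, P4=11, P5=21, P6=5
Total turnaround = 15 + 37 + 27 + 36 + 11 + 21 + 5 = 152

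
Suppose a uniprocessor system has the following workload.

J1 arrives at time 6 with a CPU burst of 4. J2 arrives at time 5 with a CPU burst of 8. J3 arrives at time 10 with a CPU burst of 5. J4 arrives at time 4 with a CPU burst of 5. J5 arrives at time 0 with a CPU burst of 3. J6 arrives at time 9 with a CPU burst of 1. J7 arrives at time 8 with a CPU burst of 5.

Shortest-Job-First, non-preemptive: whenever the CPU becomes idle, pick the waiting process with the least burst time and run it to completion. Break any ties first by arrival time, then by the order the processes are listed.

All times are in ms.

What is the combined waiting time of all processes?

38

Schedule: | J5 0-3 | idle 3-4 | J4 4-9 | J6 9-10 | J1 10-14 | J7 14-19 | J3 19-24 | J2 24-32 |
Completion: J1=14  J2=32  J3=24  J4=9  J5=3  J6=10  J7=19
Turnaround (C−A): J1=8  J2=27  J3=14  J4=5  J5=3  J6=1  J7=11
Waiting = turnaround − burst: J1=4, J2=19, J3=9, J4=0, J5=0, J6=0, J7=6
Total waiting = 4 + 19 + 9 + 0 + 0 + 0 + 6 = 38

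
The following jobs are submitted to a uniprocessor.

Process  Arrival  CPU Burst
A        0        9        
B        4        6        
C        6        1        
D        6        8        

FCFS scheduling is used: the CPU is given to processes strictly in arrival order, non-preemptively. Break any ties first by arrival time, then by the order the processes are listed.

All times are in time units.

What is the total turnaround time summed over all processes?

48

Gantt: | A 0-9 | B 9-15 | C 15-16 | D 16-24 |
Completion: A=9  B=15  C=16  D=24
Turnaround (C−A): A=9  B=11  C=10  D=18
Turnaround = completion − arrival: A=9, B=11, C=10, D=18
Total turnaround = 9 + 11 + 10 + 18 = 48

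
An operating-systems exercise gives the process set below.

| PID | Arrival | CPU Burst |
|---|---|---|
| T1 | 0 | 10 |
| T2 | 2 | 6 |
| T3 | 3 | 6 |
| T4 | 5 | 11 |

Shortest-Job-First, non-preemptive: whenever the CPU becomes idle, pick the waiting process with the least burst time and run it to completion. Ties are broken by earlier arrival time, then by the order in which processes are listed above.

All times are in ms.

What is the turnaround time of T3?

Gantt: | T1 0-10 | T2 10-16 | T3 16-22 | T4 22-33 |
Completion: T1=10  T2=16  T3=22  T4=33
Turnaround(T3) = completion − arrival = 22 − 3 = 19

19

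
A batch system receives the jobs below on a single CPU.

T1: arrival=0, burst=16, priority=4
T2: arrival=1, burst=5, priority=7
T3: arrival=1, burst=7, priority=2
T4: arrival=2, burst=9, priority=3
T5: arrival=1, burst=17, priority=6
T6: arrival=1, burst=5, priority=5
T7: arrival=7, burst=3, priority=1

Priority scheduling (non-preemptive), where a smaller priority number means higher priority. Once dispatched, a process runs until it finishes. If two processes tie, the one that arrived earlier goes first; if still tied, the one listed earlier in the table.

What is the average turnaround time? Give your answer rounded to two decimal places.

34.57

Gantt: | T1 0-16 | T7 16-19 | T3 19-26 | T4 26-35 | T6 35-40 | T5 40-57 | T2 57-62 |
Completion: T1=16  T2=62  T3=26  T4=35  T5=57  T6=40  T7=19
Turnaround (C−A): T1=16  T2=61  T3=25  T4=33  T5=56  T6=39  T7=12
Turnaround times: T1=16, T2=61, T3=25, T4=33, T5=56, T6=39, T7=12
Average turnaround = (16+61+25+33+56+39+12) / 7 = 242/7 = 34.57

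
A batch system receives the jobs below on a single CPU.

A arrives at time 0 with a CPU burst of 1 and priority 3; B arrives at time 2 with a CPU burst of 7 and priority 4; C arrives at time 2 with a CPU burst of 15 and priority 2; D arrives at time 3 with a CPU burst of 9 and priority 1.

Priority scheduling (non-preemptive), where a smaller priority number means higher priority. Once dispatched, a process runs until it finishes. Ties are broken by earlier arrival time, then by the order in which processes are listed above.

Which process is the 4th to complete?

B

Timeline: | A 0-1 | idle 1-2 | C 2-17 | D 17-26 | B 26-33 |
Completion: A=1  B=33  C=17  D=26
Finish order: A → C → D → B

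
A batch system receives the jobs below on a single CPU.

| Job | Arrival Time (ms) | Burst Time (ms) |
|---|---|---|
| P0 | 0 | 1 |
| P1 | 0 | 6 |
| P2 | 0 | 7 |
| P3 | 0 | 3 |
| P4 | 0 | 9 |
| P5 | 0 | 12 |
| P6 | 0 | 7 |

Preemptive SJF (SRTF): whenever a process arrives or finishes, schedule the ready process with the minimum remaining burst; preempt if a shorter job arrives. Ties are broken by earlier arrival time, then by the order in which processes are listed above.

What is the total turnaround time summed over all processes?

134

Schedule: | P0 0-1 | P3 1-4 | P1 4-10 | P2 10-17 | P6 17-24 | P4 24-33 | P5 33-45 |
Completion: P0=1  P1=10  P2=17  P3=4  P4=33  P5=45  P6=24
Turnaround (C−A): P0=1  P1=10  P2=17  P3=4  P4=33  P5=45  P6=24
Turnaround = completion − arrival: P0=1, P1=10, P2=17, P3=4, P4=33, P5=45, P6=24
Total turnaround = 1 + 10 + 17 + 4 + 33 + 45 + 24 = 134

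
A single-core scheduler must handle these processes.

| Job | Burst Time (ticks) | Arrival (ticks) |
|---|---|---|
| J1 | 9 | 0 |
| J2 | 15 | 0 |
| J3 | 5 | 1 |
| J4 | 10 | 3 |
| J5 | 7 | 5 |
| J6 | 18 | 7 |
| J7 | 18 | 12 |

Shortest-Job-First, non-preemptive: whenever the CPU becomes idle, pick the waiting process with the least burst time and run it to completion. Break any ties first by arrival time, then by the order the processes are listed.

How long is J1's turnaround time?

9

Gantt: | J1 0-9 | J3 9-14 | J5 14-21 | J4 21-31 | J2 31-46 | J6 46-64 | J7 64-82 |
Completion: J1=9  J2=46  J3=14  J4=31  J5=21  J6=64  J7=82
Turnaround (C−A): J1=9  J2=46  J3=13  J4=28  J5=16  J6=57  J7=70
Turnaround(J1) = completion − arrival = 9 − 0 = 9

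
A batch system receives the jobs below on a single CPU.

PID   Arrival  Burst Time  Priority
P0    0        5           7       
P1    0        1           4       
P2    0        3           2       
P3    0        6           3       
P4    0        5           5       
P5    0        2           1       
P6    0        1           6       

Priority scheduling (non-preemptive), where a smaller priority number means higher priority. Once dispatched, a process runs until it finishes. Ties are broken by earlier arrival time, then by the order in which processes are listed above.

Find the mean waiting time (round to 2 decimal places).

9.29

Gantt: | P5 0-2 | P2 2-5 | P3 5-11 | P1 11-12 | P4 12-17 | P6 17-18 | P0 18-23 |
Completion: P0=23  P1=12  P2=5  P3=11  P4=17  P5=2  P6=18
Turnaround (C−A): P0=23  P1=12  P2=5  P3=11  P4=17  P5=2  P6=18
Waiting times: P0=18, P1=11, P2=2, P3=5, P4=12, P5=0, P6=17
Average waiting = (18+11+2+5+12+0+17) / 7 = 65/7 = 9.29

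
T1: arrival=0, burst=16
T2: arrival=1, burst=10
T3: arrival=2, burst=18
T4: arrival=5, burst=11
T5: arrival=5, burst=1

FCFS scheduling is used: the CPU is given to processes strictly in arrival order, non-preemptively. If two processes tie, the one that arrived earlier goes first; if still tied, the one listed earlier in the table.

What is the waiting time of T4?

39

Gantt: | T1 0-16 | T2 16-26 | T3 26-44 | T4 44-55 | T5 55-56 |
Completion: T1=16  T2=26  T3=44  T4=55  T5=56
Turnaround (C−A): T1=16  T2=25  T3=42  T4=50  T5=51
Waiting(T4) = turnaround − burst = 50 − 11 = 39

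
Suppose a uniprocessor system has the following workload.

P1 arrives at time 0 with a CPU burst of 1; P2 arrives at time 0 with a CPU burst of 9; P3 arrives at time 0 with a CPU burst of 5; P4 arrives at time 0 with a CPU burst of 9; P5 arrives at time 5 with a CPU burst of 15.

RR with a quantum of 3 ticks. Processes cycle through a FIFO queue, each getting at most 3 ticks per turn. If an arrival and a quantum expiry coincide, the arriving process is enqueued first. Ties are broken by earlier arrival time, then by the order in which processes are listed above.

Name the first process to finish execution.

P1

Timeline: | P1 0-1 | P2 1-4 | P3 4-7 | P4 7-10 | P2 10-13 | P5 13-16 | P3 16-18 | P4 18-21 | P2 21-24 | P5 24-27 | P4 27-30 | P5 30-39 |
Completion: P1=1  P2=24  P3=18  P4=30  P5=39
Turnaround (C−A): P1=1  P2=24  P3=18  P4=30  P5=34
Finish order: P1 → P3 → P2 → P4 → P5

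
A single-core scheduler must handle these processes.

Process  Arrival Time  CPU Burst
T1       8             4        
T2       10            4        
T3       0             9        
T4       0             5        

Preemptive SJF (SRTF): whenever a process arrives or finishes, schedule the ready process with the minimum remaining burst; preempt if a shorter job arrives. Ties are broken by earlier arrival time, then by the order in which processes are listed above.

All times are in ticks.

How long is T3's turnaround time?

22

Timeline: | T4 0-5 | T3 5-8 | T1 8-12 | T2 12-16 | T3 16-22 |
Completion: T1=12  T2=16  T3=22  T4=5
Turnaround (C−A): T1=4  T2=6  T3=22  T4=5
Turnaround(T3) = completion − arrival = 22 − 0 = 22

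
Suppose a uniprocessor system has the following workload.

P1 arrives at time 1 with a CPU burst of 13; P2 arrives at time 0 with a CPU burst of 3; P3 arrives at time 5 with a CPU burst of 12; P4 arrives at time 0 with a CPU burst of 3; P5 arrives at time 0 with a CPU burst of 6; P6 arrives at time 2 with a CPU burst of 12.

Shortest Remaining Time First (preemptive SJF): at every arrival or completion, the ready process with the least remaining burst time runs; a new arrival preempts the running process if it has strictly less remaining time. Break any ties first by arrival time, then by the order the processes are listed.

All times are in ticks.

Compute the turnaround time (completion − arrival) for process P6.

Timeline: | P2 0-3 | P4 3-6 | P5 6-12 | P6 12-24 | P3 24-36 | P1 36-49 |
Completion: P1=49  P2=3  P3=36  P4=6  P5=12  P6=24
Turnaround (C−A): P1=48  P2=3  P3=31  P4=6  P5=12  P6=22
Turnaround(P6) = completion − arrival = 24 − 2 = 22

22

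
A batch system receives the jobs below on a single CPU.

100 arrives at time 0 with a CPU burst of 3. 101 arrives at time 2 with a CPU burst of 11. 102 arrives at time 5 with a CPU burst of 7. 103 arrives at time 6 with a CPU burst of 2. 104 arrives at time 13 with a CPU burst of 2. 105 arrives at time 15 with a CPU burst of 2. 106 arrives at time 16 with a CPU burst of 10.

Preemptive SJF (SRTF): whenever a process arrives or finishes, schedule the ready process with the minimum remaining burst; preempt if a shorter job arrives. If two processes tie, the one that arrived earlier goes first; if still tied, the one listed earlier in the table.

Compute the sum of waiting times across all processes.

29

Timeline: | 100 0-3 | 101 3-5 | 102 5-6 | 103 6-8 | 102 8-14 | 104 14-16 | 105 16-18 | 101 18-27 | 106 27-37 |
Completion: 100=3  101=27  102=14  103=8  104=16  105=18  106=37
Waiting = turnaround − burst: 100=0, 101=14, 102=2, 103=0, 104=1, 105=1, 106=11
Total waiting = 0 + 14 + 2 + 0 + 1 + 1 + 11 = 29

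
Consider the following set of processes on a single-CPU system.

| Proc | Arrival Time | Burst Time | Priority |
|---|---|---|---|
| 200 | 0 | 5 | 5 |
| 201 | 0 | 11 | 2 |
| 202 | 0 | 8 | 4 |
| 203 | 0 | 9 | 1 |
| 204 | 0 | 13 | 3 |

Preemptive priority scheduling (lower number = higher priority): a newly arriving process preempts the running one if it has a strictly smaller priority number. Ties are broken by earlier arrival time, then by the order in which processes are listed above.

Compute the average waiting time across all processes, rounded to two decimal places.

20.60

Gantt: | 203 0-9 | 201 9-20 | 204 20-33 | 202 33-41 | 200 41-46 |
Completion: 200=46  201=20  202=41  203=9  204=33
Turnaround (C−A): 200=46  201=20  202=41  203=9  204=33
Waiting times: 200=41, 201=9, 202=33, 203=0, 204=20
Average waiting = (41+9+33+0+20) / 5 = 103/5 = 20.60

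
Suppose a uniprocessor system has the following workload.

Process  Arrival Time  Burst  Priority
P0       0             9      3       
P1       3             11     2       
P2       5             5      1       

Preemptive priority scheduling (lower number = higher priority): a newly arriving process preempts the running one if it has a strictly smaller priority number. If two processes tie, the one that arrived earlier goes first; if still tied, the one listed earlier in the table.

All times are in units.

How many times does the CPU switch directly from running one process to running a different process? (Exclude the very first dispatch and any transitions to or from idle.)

Schedule: | P0 0-3 | P1 3-5 | P2 5-10 | P1 10-19 | P0 19-25 |
Completion: P0=25  P1=19  P2=10
Turnaround (C−A): P0=25  P1=16  P2=5

4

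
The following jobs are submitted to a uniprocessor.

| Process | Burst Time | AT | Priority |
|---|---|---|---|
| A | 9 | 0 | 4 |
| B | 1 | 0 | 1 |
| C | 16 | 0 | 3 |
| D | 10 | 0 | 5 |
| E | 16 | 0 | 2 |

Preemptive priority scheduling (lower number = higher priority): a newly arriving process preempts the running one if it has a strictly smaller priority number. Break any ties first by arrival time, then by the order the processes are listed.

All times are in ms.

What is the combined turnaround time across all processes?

145

Timeline: | B 0-1 | E 1-17 | C 17-33 | A 33-42 | D 42-52 |
Completion: A=42  B=1  C=33  D=52  E=17
Turnaround = completion − arrival: A=42, B=1, C=33, D=52, E=17
Total turnaround = 42 + 1 + 33 + 52 + 17 = 145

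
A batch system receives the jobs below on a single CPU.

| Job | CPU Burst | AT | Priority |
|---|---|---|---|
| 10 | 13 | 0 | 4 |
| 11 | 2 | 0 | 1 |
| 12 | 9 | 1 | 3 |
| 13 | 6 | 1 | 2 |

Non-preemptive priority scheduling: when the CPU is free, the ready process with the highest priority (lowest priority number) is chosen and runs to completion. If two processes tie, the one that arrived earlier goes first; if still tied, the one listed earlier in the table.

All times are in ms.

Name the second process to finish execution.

Schedule: | 11 0-2 | 13 2-8 | 12 8-17 | 10 17-30 |
Completion: 10=30  11=2  12=17  13=8
Turnaround (C−A): 10=30  11=2  12=16  13=7
Finish order: 11 → 13 → 12 → 10

13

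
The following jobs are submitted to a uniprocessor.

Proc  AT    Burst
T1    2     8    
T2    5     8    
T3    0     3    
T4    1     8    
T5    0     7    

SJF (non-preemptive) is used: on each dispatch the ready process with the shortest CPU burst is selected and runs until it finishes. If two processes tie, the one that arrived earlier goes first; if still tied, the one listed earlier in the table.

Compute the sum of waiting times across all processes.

49

Schedule: | T3 0-3 | T5 3-10 | T4 10-18 | T1 18-26 | T2 26-34 |
Completion: T1=26  T2=34  T3=3  T4=18  T5=10
Turnaround (C−A): T1=24  T2=29  T3=3  T4=17  T5=10
Waiting = turnaround − burst: T1=16, T2=21, T3=0, T4=9, T5=3
Total waiting = 16 + 21 + 0 + 9 + 3 = 49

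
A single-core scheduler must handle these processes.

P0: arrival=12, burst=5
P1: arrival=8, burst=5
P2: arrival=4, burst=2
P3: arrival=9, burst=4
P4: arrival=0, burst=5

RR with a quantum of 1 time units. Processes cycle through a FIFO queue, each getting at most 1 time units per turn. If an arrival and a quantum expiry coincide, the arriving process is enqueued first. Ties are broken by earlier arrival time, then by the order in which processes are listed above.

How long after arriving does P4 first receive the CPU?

Gantt: | P4 0-4 | P2 4-5 | P4 5-6 | P2 6-7 | idle 7-8 | P1 8-9 | P3 9-10 | P1 10-11 | P3 11-12 | P1 12-13 | P0 13-14 | P3 14-15 | P1 15-16 | P0 16-17 | P3 17-18 | P1 18-19 | P0 19-22 |
Completion: P0=22  P1=19  P2=7  P3=18  P4=6
Turnaround (C−A): P0=10  P1=11  P2=3  P3=9  P4=6
Response(P4) = first start − arrival = 0 − 0 = 0

0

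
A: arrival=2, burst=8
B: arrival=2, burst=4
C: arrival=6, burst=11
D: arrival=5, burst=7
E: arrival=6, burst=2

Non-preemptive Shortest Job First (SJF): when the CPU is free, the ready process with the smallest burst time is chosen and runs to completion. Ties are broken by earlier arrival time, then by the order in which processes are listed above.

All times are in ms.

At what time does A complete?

Gantt: | idle 0-2 | B 2-6 | E 6-8 | D 8-15 | A 15-23 | C 23-34 |
Completion: A=23  B=6  C=34  D=15  E=8
Turnaround (C−A): A=21  B=4  C=28  D=10  E=2

23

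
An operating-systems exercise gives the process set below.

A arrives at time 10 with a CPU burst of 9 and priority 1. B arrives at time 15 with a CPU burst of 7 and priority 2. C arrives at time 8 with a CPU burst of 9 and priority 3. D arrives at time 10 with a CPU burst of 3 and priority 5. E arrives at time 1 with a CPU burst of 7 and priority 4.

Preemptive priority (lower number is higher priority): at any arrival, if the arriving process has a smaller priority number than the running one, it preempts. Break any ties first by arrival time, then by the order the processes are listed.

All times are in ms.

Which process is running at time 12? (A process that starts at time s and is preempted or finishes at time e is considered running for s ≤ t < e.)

Timeline: | idle 0-1 | E 1-8 | C 8-10 | A 10-19 | B 19-26 | C 26-33 | D 33-36 |
Completion: A=19  B=26  C=33  D=36  E=8

A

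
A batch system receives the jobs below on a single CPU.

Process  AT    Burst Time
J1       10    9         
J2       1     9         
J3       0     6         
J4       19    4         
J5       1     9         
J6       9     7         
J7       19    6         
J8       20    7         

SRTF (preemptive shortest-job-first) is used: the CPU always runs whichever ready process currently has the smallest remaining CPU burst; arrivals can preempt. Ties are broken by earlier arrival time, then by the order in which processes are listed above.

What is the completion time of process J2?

Schedule: | J3 0-6 | J2 6-15 | J6 15-22 | J4 22-26 | J7 26-32 | J8 32-39 | J5 39-48 | J1 48-57 |
Completion: J1=57  J2=15  J3=6  J4=26  J5=48  J6=22  J7=32  J8=39
Turnaround (C−A): J1=47  J2=14  J3=6  J4=7  J5=47  J6=13  J7=13  J8=19

15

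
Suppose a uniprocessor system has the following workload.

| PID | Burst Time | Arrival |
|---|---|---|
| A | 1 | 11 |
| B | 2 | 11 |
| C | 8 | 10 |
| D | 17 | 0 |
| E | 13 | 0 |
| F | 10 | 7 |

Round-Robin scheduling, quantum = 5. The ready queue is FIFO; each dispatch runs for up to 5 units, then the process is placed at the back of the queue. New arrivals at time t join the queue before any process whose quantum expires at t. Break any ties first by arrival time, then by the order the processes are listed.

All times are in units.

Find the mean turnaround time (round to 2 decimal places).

Gantt: | D 0-5 | E 5-10 | D 10-15 | F 15-20 | C 20-25 | E 25-30 | A 30-31 | B 31-33 | D 33-38 | F 38-43 | C 43-46 | E 46-49 | D 49-51 |
Completion: A=31  B=33  C=46  D=51  E=49  F=43
Turnaround times: A=20, B=22, C=36, D=51, E=49, F=36
Average turnaround = (20+22+36+51+49+36) / 6 = 214/6 = 35.67

35.67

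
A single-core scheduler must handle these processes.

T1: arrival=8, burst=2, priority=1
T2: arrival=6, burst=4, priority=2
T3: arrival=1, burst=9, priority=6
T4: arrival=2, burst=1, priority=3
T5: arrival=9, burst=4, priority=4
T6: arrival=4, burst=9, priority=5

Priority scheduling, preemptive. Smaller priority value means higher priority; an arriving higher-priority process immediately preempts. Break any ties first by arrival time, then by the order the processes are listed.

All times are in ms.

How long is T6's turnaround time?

Gantt: | idle 0-1 | T3 1-2 | T4 2-3 | T3 3-4 | T6 4-6 | T2 6-8 | T1 8-10 | T2 10-12 | T5 12-16 | T6 16-23 | T3 23-30 |
Completion: T1=10  T2=12  T3=30  T4=3  T5=16  T6=23
Turnaround(T6) = completion − arrival = 23 − 4 = 19

19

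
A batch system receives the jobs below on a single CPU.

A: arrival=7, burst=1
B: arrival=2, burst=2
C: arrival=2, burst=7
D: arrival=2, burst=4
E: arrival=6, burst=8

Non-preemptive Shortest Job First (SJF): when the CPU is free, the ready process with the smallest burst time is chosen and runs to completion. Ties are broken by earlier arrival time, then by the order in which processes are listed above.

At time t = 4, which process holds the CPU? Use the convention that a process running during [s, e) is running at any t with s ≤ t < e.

Timeline: | idle 0-2 | B 2-4 | D 4-8 | A 8-9 | C 9-16 | E 16-24 |
Completion: A=9  B=4  C=16  D=8  E=24
Turnaround (C−A): A=2  B=2  C=14  D=6  E=18

D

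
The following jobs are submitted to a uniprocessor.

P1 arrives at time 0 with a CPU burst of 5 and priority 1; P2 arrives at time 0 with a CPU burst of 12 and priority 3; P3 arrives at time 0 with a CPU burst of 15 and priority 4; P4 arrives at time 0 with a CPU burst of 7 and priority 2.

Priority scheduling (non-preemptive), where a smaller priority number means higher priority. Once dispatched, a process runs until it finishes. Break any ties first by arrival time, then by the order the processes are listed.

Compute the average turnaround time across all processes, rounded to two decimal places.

Gantt: | P1 0-5 | P4 5-12 | P2 12-24 | P3 24-39 |
Completion: P1=5  P2=24  P3=39  P4=12
Turnaround (C−A): P1=5  P2=24  P3=39  P4=12
Turnaround times: P1=5, P2=24, P3=39, P4=12
Average turnaround = (5+24+39+12) / 4 = 80/4 = 20.00

20.00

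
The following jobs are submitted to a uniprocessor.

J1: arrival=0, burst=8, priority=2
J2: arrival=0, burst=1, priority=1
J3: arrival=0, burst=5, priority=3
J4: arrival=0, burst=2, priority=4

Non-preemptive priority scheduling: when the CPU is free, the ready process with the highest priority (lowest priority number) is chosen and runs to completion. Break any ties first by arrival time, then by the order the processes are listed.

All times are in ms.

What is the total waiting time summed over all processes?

Gantt: | J2 0-1 | J1 1-9 | J3 9-14 | J4 14-16 |
Completion: J1=9  J2=1  J3=14  J4=16
Turnaround (C−A): J1=9  J2=1  J3=14  J4=16
Waiting = turnaround − burst: J1=1, J2=0, J3=9, J4=14
Total waiting = 1 + 0 + 9 + 14 = 24

24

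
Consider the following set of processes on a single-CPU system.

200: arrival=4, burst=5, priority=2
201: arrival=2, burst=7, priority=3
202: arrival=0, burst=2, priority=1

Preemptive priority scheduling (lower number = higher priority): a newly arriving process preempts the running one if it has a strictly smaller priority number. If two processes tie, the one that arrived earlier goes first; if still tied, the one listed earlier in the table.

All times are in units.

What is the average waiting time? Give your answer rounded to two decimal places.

1.67

Gantt: | 202 0-2 | 201 2-4 | 200 4-9 | 201 9-14 |
Completion: 200=9  201=14  202=2
Turnaround (C−A): 200=5  201=12  202=2
Waiting times: 200=0, 201=5, 202=0
Average waiting = (0+5+0) / 3 = 5/3 = 1.67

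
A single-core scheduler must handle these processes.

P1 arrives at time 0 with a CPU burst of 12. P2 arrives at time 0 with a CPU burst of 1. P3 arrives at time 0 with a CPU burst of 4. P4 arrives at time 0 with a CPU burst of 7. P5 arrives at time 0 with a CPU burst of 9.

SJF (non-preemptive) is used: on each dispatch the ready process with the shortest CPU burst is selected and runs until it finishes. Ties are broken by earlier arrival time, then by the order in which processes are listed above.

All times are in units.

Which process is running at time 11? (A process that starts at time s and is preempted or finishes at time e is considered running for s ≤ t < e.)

Schedule: | P2 0-1 | P3 1-5 | P4 5-12 | P5 12-21 | P1 21-33 |
Completion: P1=33  P2=1  P3=5  P4=12  P5=21
Turnaround (C−A): P1=33  P2=1  P3=5  P4=12  P5=21

P4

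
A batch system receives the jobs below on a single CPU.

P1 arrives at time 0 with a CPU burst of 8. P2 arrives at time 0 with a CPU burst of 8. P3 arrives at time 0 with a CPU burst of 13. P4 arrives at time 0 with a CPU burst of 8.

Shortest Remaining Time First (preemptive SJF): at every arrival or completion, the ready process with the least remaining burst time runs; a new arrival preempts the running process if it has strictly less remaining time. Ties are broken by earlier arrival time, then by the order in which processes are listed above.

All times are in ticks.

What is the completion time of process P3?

Gantt: | P1 0-8 | P2 8-16 | P4 16-24 | P3 24-37 |
Completion: P1=8  P2=16  P3=37  P4=24

37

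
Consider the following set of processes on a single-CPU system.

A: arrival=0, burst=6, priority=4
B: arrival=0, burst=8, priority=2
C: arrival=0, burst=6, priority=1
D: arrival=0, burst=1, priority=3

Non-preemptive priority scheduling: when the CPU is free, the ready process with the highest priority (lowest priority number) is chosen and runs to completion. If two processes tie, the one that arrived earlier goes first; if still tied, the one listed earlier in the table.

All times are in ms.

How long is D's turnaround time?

15

Schedule: | C 0-6 | B 6-14 | D 14-15 | A 15-21 |
Completion: A=21  B=14  C=6  D=15
Turnaround(D) = completion − arrival = 15 − 0 = 15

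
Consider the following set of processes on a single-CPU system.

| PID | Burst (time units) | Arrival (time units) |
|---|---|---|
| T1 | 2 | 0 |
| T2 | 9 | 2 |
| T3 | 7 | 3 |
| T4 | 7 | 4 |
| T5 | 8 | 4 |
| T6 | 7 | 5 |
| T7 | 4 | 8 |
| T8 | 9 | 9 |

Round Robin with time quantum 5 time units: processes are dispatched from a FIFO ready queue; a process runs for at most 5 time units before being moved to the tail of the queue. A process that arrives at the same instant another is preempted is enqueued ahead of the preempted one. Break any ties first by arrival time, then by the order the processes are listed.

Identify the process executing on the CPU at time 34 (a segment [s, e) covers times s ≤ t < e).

T7

Schedule: | T1 0-2 | T2 2-7 | T3 7-12 | T4 12-17 | T5 17-22 | T6 22-27 | T2 27-31 | T7 31-35 | T8 35-40 | T3 40-42 | T4 42-44 | T5 44-47 | T6 47-49 | T8 49-53 |
Completion: T1=2  T2=31  T3=42  T4=44  T5=47  T6=49  T7=35  T8=53
Turnaround (C−A): T1=2  T2=29  T3=39  T4=40  T5=43  T6=44  T7=27  T8=44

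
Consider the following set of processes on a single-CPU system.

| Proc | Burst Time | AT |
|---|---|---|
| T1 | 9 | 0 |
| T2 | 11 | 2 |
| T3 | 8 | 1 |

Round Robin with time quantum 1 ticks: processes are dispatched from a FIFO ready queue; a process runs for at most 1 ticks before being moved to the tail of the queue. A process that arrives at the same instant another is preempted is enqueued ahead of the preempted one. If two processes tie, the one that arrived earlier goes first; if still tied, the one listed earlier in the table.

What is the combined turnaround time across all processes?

Gantt: | T1 0-1 | T3 1-2 | T1 2-3 | T2 3-4 | T3 4-5 | T1 5-6 | T2 6-7 | T3 7-8 | T1 8-9 | T2 9-10 | T3 10-11 | T1 11-12 | T2 12-13 | T3 13-14 | T1 14-15 | T2 15-16 | T3 16-17 | T1 17-18 | T2 18-19 | T3 19-20 | T1 20-21 | T2 21-22 | T3 22-23 | T1 23-24 | T2 24-28 |
Completion: T1=24  T2=28  T3=23
Turnaround = completion − arrival: T1=24, T2=26, T3=22
Total turnaround = 24 + 26 + 22 = 72

72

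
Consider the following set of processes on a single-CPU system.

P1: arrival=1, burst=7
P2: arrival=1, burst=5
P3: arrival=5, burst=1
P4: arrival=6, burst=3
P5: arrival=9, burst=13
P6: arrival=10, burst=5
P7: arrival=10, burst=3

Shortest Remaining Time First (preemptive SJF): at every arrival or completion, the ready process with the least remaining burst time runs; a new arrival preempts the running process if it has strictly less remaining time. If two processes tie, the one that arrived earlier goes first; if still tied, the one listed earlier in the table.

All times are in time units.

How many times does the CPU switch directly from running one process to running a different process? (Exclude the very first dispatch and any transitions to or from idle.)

6

Timeline: | idle 0-1 | P2 1-6 | P3 6-7 | P4 7-10 | P7 10-13 | P6 13-18 | P1 18-25 | P5 25-38 |
Completion: P1=25  P2=6  P3=7  P4=10  P5=38  P6=18  P7=13
Turnaround (C−A): P1=24  P2=5  P3=2  P4=4  P5=29  P6=8  P7=3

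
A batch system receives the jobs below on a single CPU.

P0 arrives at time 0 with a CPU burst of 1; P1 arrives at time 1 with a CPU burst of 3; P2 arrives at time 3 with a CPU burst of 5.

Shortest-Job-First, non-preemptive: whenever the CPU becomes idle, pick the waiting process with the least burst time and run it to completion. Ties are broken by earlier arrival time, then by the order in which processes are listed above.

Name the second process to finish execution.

Timeline: | P0 0-1 | P1 1-4 | P2 4-9 |
Completion: P0=1  P1=4  P2=9
Finish order: P0 → P1 → P2

P1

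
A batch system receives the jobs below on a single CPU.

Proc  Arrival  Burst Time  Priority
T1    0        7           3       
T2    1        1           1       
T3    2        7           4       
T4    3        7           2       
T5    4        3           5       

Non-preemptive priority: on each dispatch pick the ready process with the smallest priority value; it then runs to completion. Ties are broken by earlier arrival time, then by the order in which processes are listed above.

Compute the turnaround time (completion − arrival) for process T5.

21

Schedule: | T1 0-7 | T2 7-8 | T4 8-15 | T3 15-22 | T5 22-25 |
Completion: T1=7  T2=8  T3=22  T4=15  T5=25
Turnaround (C−A): T1=7  T2=7  T3=20  T4=12  T5=21
Turnaround(T5) = completion − arrival = 25 − 4 = 21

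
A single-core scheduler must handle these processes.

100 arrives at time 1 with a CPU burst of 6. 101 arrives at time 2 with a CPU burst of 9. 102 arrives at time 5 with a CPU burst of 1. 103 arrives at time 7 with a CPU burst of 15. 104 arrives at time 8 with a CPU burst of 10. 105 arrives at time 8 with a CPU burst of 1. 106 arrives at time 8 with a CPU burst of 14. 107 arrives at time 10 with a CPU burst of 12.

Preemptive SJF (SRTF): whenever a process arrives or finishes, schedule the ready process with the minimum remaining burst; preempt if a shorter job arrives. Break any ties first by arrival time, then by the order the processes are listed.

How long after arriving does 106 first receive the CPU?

32

Schedule: | idle 0-1 | 100 1-5 | 102 5-6 | 100 6-8 | 105 8-9 | 101 9-18 | 104 18-28 | 107 28-40 | 106 40-54 | 103 54-69 |
Completion: 100=8  101=18  102=6  103=69  104=28  105=9  106=54  107=40
Turnaround (C−A): 100=7  101=16  102=1  103=62  104=20  105=1  106=46  107=30
Response(106) = first start − arrival = 40 − 8 = 32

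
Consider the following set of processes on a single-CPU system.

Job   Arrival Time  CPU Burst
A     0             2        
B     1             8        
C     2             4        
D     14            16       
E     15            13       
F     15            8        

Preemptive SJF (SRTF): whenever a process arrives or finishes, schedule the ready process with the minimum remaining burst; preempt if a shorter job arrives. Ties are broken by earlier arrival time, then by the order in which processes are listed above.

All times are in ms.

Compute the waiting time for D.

21

Gantt: | A 0-2 | C 2-6 | B 6-14 | D 14-15 | F 15-23 | E 23-36 | D 36-51 |
Completion: A=2  B=14  C=6  D=51  E=36  F=23
Turnaround (C−A): A=2  B=13  C=4  D=37  E=21  F=8
Waiting(D) = turnaround − burst = 37 − 16 = 21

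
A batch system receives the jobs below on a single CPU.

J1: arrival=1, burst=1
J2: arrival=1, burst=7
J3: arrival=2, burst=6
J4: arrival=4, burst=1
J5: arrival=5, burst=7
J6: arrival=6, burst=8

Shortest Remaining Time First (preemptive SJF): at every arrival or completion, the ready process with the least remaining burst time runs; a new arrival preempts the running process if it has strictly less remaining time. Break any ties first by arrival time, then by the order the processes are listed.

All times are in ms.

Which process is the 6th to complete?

J6

Schedule: | idle 0-1 | J1 1-2 | J3 2-4 | J4 4-5 | J3 5-9 | J2 9-16 | J5 16-23 | J6 23-31 |
Completion: J1=2  J2=16  J3=9  J4=5  J5=23  J6=31
Turnaround (C−A): J1=1  J2=15  J3=7  J4=1  J5=18  J6=25
Finish order: J1 → J4 → J3 → J2 → J5 → J6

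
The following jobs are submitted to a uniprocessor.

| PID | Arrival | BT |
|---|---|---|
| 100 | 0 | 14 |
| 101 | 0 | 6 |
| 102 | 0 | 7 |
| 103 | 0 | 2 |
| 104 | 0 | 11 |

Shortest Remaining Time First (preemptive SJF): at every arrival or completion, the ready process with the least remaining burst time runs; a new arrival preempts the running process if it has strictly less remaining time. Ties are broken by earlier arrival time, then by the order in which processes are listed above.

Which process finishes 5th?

Schedule: | 103 0-2 | 101 2-8 | 102 8-15 | 104 15-26 | 100 26-40 |
Completion: 100=40  101=8  102=15  103=2  104=26
Finish order: 103 → 101 → 102 → 104 → 100

100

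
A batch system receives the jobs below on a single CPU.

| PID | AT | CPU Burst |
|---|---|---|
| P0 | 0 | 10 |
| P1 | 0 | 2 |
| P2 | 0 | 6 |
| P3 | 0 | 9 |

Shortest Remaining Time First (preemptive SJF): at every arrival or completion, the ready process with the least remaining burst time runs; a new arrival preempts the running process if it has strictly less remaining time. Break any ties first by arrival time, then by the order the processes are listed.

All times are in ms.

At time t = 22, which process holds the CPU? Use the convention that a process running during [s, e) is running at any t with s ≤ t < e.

Timeline: | P1 0-2 | P2 2-8 | P3 8-17 | P0 17-27 |
Completion: P0=27  P1=2  P2=8  P3=17
Turnaround (C−A): P0=27  P1=2  P2=8  P3=17

P0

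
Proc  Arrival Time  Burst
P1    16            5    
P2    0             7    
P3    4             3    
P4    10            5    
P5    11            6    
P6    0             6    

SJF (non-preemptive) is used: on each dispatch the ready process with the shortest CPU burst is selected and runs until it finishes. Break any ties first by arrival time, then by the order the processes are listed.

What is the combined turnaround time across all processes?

69

Gantt: | P6 0-6 | P3 6-9 | P2 9-16 | P4 16-21 | P1 21-26 | P5 26-32 |
Completion: P1=26  P2=16  P3=9  P4=21  P5=32  P6=6
Turnaround (C−A): P1=10  P2=16  P3=5  P4=11  P5=21  P6=6
Turnaround = completion − arrival: P1=10, P2=16, P3=5, P4=11, P5=21, P6=6
Total turnaround = 10 + 16 + 5 + 11 + 21 + 6 = 69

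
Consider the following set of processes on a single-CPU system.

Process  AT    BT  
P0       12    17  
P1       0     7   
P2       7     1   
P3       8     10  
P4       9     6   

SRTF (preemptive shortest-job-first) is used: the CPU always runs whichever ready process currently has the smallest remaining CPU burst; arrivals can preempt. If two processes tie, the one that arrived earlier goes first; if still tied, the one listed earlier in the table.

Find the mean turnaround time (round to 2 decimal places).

11.80

Schedule: | P1 0-7 | P2 7-8 | P3 8-9 | P4 9-15 | P3 15-24 | P0 24-41 |
Completion: P0=41  P1=7  P2=8  P3=24  P4=15
Turnaround times: P0=29, P1=7, P2=1, P3=16, P4=6
Average turnaround = (29+7+1+16+6) / 5 = 59/5 = 11.80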